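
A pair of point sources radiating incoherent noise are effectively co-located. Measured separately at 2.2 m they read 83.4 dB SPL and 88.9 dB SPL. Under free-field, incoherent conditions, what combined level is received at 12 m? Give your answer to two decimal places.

Combined at 2.2 m: 10·log₁₀(10^(83.4/10)+10^(88.9/10)) = 89.978 dB SPL.
Then apply −20·log₁₀(12/2.2) = -14.735 dB → 75.24 dB SPL.

75.24 dB SPL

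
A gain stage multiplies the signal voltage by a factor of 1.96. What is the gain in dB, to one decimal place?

For a voltage ratio, dB = 20·log₁₀(V₂/V₁).
20·log₁₀(1.96) = 5.8 dB.

5.8 dB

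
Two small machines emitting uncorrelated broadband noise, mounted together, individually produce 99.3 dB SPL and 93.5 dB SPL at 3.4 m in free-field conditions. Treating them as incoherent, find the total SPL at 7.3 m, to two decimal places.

Combined at 3.4 m: 10·log₁₀(10^(99.3/10)+10^(93.5/10)) = 100.314 dB SPL.
Then apply −20·log₁₀(7.3/3.4) = -6.637 dB → 93.68 dB SPL.

93.68 dB SPL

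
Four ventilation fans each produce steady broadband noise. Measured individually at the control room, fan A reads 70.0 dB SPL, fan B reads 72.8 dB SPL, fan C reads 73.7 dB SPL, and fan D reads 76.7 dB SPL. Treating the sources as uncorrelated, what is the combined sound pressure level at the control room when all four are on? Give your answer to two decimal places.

79.97 dB SPL

Add the sources as powers (linear), then convert back to dB:
L_total = 10·log₁₀(10^(70.0/10) + 10^(72.8/10) + 10^(73.7/10) + 10^(76.7/10)) = 10·log₁₀(99270000) = 79.97 dB SPL.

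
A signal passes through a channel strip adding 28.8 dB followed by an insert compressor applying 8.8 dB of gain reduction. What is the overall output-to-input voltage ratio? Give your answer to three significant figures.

10.0

Net gain = 28.8 + (−8.8) = 20.0 dB.
Voltage ratio = 10^(20.0/20) = 10.0.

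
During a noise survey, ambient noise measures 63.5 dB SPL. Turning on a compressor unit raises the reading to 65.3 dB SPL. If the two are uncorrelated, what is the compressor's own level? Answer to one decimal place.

Remove the background by subtracting linear intensities:
L_src = 10·log₁₀(10^(65.3/10) − 10^(63.5/10)) = 10·log₁₀(1150000) = 60.6 dB SPL.

60.6 dB SPL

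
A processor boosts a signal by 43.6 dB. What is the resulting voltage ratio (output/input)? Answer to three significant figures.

Voltage ratio = 10^(dB/20).
10^(43.6/20) = 10^(2.180) = 151.

151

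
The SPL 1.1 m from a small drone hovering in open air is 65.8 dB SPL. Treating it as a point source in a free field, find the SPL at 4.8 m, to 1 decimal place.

53.0 dB SPL

Inverse-square spreading gives ΔL = −20·log₁₀(d₂/d₁).
ΔL = −20·log₁₀(4.8/1.1) = -12.80 dB, so L₂ = 65.8 + (-12.80) = 53.0 dB SPL.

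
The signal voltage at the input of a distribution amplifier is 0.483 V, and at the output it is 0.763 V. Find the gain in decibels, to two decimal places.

For a voltage ratio, dB = 20·log₁₀(V₂/V₁).
20·log₁₀(0.763/0.483) = 20·log₁₀(1.580) = 3.97 dB.

3.97 dB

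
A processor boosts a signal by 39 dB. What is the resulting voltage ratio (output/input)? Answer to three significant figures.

89.1

Voltage ratio = 10^(dB/20).
10^(39/20) = 10^(1.950) = 89.1.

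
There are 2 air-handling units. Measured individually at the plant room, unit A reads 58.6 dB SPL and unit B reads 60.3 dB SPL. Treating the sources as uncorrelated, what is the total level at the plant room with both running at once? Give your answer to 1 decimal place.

62.5 dB SPL

Uncorrelated sources add in intensity (power), not in dB.
L_total = 10·log₁₀(10^(58.6/10) + 10^(60.3/10)) = 10·log₁₀(1796000) = 62.5 dB SPL.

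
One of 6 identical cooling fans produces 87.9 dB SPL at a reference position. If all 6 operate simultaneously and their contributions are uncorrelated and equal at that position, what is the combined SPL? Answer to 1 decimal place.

95.7 dB SPL

6 equal incoherent sources raise the level by 10·log₁₀(6) = 7.78 dB.
L_total = 87.9 + 7.78 = 95.7 dB SPL.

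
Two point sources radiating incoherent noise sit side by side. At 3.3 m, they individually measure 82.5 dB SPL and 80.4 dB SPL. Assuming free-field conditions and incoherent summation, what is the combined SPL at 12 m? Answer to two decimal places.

Combined at 3.3 m: 10·log₁₀(10^(82.5/10)+10^(80.4/10)) = 84.586 dB SPL.
Then apply −20·log₁₀(12/3.3) = -11.213 dB → 73.37 dB SPL.

73.37 dB SPL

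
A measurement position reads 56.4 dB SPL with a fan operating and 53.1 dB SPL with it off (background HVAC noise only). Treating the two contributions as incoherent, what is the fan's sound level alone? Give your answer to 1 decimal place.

Background correction is a power subtraction:
L_src = 10·log₁₀(10^(56.4/10) − 10^(53.1/10)) = 10·log₁₀(232300) = 53.7 dB SPL.

53.7 dB SPL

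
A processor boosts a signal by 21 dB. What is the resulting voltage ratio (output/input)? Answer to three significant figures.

11.2

Voltage ratio = 10^(dB/20).
10^(21/20) = 10^(1.050) = 11.2.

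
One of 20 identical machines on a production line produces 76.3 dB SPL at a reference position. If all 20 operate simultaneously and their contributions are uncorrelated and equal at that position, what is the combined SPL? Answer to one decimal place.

20 equal incoherent sources raise the level by 10·log₁₀(20) = 13.01 dB.
L_total = 76.3 + 13.01 = 89.3 dB SPL.

89.3 dB SPL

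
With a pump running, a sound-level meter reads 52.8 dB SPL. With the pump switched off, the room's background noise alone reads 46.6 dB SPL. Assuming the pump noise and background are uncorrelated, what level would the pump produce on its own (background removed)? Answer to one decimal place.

51.6 dB SPL

Subtract intensities: L_src = 10·log₁₀(10^(L_total/10) − 10^(L_bg/10)).
L_src = 10·log₁₀(10^(52.8/10) − 10^(46.6/10)) = 10·log₁₀(144800) = 51.6 dB SPL.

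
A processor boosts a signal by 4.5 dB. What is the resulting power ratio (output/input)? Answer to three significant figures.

2.82

Power ratio = 10^(dB/10).
10^(4.5/10) = 10^(0.4500) = 2.82.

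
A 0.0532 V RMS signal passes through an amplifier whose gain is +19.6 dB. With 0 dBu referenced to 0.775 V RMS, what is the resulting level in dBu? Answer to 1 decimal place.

-3.7 dBu

Input level: 20·log₁₀(0.0532/0.775) = -23.27 dBu.
Output: -23.27 + 19.6 = -3.7 dBu.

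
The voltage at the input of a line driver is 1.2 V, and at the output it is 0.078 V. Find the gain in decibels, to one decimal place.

-23.7 dB

For a voltage ratio, dB = 20·log₁₀(V₂/V₁).
20·log₁₀(0.078/1.2) = 20·log₁₀(0.06500) = -23.7 dB.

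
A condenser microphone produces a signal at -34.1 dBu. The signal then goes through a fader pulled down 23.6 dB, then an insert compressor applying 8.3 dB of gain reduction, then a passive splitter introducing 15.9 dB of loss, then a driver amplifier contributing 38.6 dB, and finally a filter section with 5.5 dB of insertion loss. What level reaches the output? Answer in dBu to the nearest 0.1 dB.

-48.8 dBu

In dB, series stages simply add:
-34.1 − 23.6 − 8.3 − 15.9 + 38.6 − 5.5 = -48.8 dBu.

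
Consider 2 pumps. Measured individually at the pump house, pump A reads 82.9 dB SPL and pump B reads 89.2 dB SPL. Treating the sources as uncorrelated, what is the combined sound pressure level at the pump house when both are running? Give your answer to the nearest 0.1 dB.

Uncorrelated sources add in intensity (power), not in dB.
L_total = 10·log₁₀(10^(82.9/10) + 10^(89.2/10)) = 10·log₁₀(1027000000) = 90.1 dB SPL.

90.1 dB SPL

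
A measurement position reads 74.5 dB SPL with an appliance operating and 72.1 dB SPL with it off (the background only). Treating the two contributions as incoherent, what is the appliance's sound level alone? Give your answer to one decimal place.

70.8 dB SPL

Background correction is a power subtraction:
L_src = 10·log₁₀(10^(74.5/10) − 10^(72.1/10)) = 10·log₁₀(11970000) = 70.8 dB SPL.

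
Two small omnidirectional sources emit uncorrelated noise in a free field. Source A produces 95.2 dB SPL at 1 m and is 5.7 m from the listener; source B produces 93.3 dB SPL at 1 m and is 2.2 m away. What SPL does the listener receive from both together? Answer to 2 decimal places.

87.35 dB SPL

At the listener: L_A = 95.2 − 20·log₁₀(5.7) = 80.083 dB; L_B = 93.3 − 20·log₁₀(2.2) = 86.452 dB.
Combined: 10·log₁₀(10^(80.083/10)+10^(86.452/10)) = 87.35 dB SPL.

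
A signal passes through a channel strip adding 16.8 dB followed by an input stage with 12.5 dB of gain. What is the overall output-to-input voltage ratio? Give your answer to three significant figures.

Net gain = 16.8 + 12.5 = 29.3 dB.
Voltage ratio = 10^(29.3/20) = 29.2.

29.2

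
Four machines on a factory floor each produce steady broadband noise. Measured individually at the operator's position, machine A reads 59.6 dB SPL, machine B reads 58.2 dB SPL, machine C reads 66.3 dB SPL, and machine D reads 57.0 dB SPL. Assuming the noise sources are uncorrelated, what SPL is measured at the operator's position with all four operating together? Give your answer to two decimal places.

Add the sources as powers (linear), then convert back to dB:
L_total = 10·log₁₀(10^(59.6/10) + 10^(58.2/10) + 10^(66.3/10) + 10^(57.0/10)) = 10·log₁₀(6340000) = 68.02 dB SPL.

68.02 dB SPL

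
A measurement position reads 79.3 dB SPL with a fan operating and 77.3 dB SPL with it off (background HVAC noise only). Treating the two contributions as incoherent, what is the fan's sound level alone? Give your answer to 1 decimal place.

75.0 dB SPL

Remove the background by subtracting linear intensities:
L_src = 10·log₁₀(10^(79.3/10) − 10^(77.3/10)) = 10·log₁₀(31410000) = 75.0 dB SPL.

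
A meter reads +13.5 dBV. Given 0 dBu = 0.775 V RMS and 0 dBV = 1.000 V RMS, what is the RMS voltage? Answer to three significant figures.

4.73 V

V = 1.000 V × 10^(+13.5/20).
= 1.000 × 4.732 = 4.73 V.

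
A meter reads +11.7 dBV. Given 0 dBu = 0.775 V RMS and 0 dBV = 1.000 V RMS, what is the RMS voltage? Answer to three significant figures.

3.85 V

V = 1.000 V × 10^(+11.7/20).
= 1.000 × 3.846 = 3.85 V.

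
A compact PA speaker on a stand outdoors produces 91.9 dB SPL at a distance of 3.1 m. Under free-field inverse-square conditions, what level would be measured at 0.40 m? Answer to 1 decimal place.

109.7 dB SPL

Free-field point source: level drops by 20·log₁₀ of the distance ratio.
ΔL = −20·log₁₀(0.40/3.1) = 17.79 dB, so L₂ = 91.9 + (17.79) = 109.7 dB SPL.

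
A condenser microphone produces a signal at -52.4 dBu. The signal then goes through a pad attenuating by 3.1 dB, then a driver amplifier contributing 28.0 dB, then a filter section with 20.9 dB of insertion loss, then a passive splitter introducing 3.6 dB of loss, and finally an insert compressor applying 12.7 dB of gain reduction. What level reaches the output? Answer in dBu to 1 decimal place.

Gain stages sum in dB:
-52.4 − 3.1 + 28.0 − 20.9 − 3.6 − 12.7 = -64.7 dBu.

-64.7 dBu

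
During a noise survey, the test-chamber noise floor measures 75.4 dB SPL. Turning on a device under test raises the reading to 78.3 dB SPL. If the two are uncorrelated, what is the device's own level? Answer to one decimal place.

Background correction is a power subtraction:
L_src = 10·log₁₀(10^(78.3/10) − 10^(75.4/10)) = 10·log₁₀(32930000) = 75.2 dB SPL.

75.2 dB SPL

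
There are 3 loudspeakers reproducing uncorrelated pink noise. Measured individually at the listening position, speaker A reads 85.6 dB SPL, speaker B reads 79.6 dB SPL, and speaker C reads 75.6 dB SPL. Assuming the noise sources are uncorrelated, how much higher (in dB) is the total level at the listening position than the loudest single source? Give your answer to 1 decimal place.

Incoherent sources sum as intensities:
L_total = 10·log₁₀(10^(85.6/10) + 10^(79.6/10) + 10^(75.6/10)) = 86.91 dB SPL.
Excess over the loudest (85.6 dB): 86.91 − 85.6 = 1.3 dB.

1.3 dB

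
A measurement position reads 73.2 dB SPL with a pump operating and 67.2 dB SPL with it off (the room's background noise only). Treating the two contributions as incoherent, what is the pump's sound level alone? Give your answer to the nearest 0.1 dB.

Remove the background by subtracting linear intensities:
L_src = 10·log₁₀(10^(73.2/10) − 10^(67.2/10)) = 10·log₁₀(15640000) = 71.9 dB SPL.

71.9 dB SPL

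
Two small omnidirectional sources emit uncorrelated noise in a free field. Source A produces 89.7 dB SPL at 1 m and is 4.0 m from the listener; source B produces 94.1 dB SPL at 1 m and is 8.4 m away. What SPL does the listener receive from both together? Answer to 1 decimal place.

At the listener: L_A = 89.7 − 20·log₁₀(4.0) = 77.66 dB; L_B = 94.1 − 20·log₁₀(8.4) = 75.61 dB.
Combined: 10·log₁₀(10^(77.66/10)+10^(75.61/10)) = 79.8 dB SPL.

79.8 dB SPL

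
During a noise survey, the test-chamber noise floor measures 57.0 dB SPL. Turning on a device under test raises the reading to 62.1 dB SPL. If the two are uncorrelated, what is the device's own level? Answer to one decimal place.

Remove the background by subtracting linear intensities:
L_src = 10·log₁₀(10^(62.1/10) − 10^(57.0/10)) = 10·log₁₀(1121000) = 60.5 dB SPL.

60.5 dB SPL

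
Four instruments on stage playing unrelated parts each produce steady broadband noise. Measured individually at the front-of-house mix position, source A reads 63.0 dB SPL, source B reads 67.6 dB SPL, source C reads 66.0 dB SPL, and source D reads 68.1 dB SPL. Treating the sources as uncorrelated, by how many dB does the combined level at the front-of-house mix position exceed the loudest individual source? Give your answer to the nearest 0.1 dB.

4.5 dB

Uncorrelated sources add in intensity (power), not in dB.
L_total = 10·log₁₀(10^(63.0/10) + 10^(67.6/10) + 10^(66.0/10) + 10^(68.1/10)) = 72.60 dB SPL.
Excess over the loudest (68.1 dB): 72.60 − 68.1 = 4.5 dB.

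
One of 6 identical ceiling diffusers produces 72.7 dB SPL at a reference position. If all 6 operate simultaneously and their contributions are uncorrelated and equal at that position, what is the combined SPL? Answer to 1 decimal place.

6 equal incoherent sources raise the level by 10·log₁₀(6) = 7.78 dB.
L_total = 72.7 + 7.78 = 80.5 dB SPL.

80.5 dB SPL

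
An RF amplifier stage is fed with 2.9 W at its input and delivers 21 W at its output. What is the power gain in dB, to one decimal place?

8.6 dB

Power ratio → dB uses the 10·log₁₀ form:
10·log₁₀(21/2.9) = 10·log₁₀(7.241) = 8.6 dB.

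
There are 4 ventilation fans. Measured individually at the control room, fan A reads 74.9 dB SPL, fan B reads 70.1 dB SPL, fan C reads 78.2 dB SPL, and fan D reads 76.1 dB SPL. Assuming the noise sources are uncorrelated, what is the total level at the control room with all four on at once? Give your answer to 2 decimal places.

81.70 dB SPL

Add the sources as powers (linear), then convert back to dB:
L_total = 10·log₁₀(10^(74.9/10) + 10^(70.1/10) + 10^(78.2/10) + 10^(76.1/10)) = 10·log₁₀(147900000) = 81.70 dB SPL.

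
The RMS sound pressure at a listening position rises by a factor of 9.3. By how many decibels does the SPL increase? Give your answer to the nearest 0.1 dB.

SPL change from a pressure ratio uses the 20·log₁₀ form:
20·log₁₀(9.3) = 19.4 dB.

19.4 dB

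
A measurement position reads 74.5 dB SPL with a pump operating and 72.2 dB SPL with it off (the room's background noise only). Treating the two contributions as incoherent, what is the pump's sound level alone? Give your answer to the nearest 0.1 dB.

Remove the background by subtracting linear intensities:
L_src = 10·log₁₀(10^(74.5/10) − 10^(72.2/10)) = 10·log₁₀(11590000) = 70.6 dB SPL.

70.6 dB SPL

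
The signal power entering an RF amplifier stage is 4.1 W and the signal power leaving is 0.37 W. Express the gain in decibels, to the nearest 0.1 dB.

Power ratio → dB uses the 10·log₁₀ form:
10·log₁₀(0.37/4.1) = 10·log₁₀(0.09024) = -10.4 dB.

-10.4 dB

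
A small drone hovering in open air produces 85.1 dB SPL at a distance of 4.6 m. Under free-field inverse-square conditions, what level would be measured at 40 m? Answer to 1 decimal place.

Free-field point source: level drops by 20·log₁₀ of the distance ratio.
ΔL = −20·log₁₀(40/4.6) = -18.79 dB, so L₂ = 85.1 + (-18.79) = 66.3 dB SPL.

66.3 dB SPL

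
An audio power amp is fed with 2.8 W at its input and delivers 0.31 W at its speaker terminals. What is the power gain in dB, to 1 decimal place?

For a power ratio, dB = 10·log₁₀(P₂/P₁).
10·log₁₀(0.31/2.8) = 10·log₁₀(0.1107) = -9.6 dB.

-9.6 dB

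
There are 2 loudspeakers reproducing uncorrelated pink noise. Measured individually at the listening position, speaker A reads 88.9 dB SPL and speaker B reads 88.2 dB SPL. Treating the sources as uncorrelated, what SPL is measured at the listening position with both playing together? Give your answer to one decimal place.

Add the sources as powers (linear), then convert back to dB:
L_total = 10·log₁₀(10^(88.9/10) + 10^(88.2/10)) = 10·log₁₀(1437000000) = 91.6 dB SPL.

91.6 dB SPL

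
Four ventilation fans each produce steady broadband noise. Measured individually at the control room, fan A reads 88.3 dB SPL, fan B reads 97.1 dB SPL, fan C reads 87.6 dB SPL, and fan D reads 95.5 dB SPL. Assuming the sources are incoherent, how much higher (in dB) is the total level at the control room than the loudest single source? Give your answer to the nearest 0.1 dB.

2.9 dB

Uncorrelated sources add in intensity (power), not in dB.
L_total = 10·log₁₀(10^(88.3/10) + 10^(97.1/10) + 10^(87.6/10) + 10^(95.5/10)) = 99.97 dB SPL.
Excess over the loudest (97.1 dB): 99.97 − 97.1 = 2.9 dB.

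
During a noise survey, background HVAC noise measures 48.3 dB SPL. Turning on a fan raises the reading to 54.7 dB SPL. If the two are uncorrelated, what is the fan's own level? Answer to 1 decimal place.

Subtract intensities: L_src = 10·log₁₀(10^(L_total/10) − 10^(L_bg/10)).
L_src = 10·log₁₀(10^(54.7/10) − 10^(48.3/10)) = 10·log₁₀(227500) = 53.6 dB SPL.

53.6 dB SPL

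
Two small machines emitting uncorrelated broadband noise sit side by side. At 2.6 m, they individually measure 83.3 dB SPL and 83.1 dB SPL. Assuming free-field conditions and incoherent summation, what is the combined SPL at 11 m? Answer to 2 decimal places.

73.68 dB SPL

Combined at 2.6 m: 10·log₁₀(10^(83.3/10)+10^(83.1/10)) = 86.211 dB SPL.
Then apply −20·log₁₀(11/2.6) = -12.528 dB → 73.68 dB SPL.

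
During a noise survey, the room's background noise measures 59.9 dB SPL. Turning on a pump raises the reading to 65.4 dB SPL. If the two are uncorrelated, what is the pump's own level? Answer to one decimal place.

64.0 dB SPL

Remove the background by subtracting linear intensities:
L_src = 10·log₁₀(10^(65.4/10) − 10^(59.9/10)) = 10·log₁₀(2490000) = 64.0 dB SPL.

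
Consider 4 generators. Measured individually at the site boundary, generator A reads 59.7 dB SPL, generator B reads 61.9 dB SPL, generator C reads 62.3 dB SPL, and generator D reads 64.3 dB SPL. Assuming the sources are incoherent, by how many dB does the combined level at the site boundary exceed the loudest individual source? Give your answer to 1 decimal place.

Uncorrelated sources add in intensity (power), not in dB.
L_total = 10·log₁₀(10^(59.7/10) + 10^(61.9/10) + 10^(62.3/10) + 10^(64.3/10)) = 68.37 dB SPL.
Excess over the loudest (64.3 dB): 68.37 − 64.3 = 4.1 dB.

4.1 dB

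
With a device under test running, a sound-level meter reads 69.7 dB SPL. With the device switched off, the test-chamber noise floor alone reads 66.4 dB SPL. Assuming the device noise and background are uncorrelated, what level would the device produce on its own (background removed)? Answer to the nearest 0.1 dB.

67.0 dB SPL

Remove the background by subtracting linear intensities:
L_src = 10·log₁₀(10^(69.7/10) − 10^(66.4/10)) = 10·log₁₀(4967000) = 67.0 dB SPL.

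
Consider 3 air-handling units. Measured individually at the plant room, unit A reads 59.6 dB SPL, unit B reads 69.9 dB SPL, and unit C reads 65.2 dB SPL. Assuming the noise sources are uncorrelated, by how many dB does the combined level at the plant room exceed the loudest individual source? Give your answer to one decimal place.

1.6 dB

Add the sources as powers (linear), then convert back to dB:
L_total = 10·log₁₀(10^(59.6/10) + 10^(69.9/10) + 10^(65.2/10)) = 71.46 dB SPL.
Excess over the loudest (69.9 dB): 71.46 − 69.9 = 1.6 dB.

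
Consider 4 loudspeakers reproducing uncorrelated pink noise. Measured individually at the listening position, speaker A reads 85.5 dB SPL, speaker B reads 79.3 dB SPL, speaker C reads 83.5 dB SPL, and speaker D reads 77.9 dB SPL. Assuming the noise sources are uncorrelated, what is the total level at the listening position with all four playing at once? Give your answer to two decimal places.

Add the sources as powers (linear), then convert back to dB:
L_total = 10·log₁₀(10^(85.5/10) + 10^(79.3/10) + 10^(83.5/10) + 10^(77.9/10)) = 10·log₁₀(725500000) = 88.61 dB SPL.

88.61 dB SPL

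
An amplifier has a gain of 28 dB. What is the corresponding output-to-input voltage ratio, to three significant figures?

Voltage ratio = 10^(dB/20).
10^(28/20) = 10^(1.400) = 25.1.

25.1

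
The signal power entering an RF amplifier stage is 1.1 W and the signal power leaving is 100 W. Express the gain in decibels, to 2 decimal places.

19.59 dB

Power ratio → dB uses the 10·log₁₀ form:
10·log₁₀(100/1.1) = 10·log₁₀(90.91) = 19.59 dB.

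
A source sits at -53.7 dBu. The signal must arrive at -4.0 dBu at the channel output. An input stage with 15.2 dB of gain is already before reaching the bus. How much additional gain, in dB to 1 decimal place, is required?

34.5 dB

The required make-up gain is the shortfall in the dB sum.
G = -4.0 − (-53.7) − 15.2 = 34.5 dB.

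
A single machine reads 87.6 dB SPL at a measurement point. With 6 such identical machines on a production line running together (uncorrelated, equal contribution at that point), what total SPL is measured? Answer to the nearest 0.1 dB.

95.4 dB SPL

6 equal incoherent sources raise the level by 10·log₁₀(6) = 7.78 dB.
L_total = 87.6 + 7.78 = 95.4 dB SPL.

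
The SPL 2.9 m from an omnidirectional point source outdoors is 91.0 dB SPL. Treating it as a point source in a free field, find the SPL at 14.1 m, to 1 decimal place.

77.3 dB SPL

Free-field point source: level drops by 20·log₁₀ of the distance ratio.
ΔL = −20·log₁₀(14.1/2.9) = -13.74 dB, so L₂ = 91.0 + (-13.74) = 77.3 dB SPL.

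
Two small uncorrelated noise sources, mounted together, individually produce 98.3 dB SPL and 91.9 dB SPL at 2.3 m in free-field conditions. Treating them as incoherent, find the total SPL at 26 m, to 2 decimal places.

Combined at 2.3 m: 10·log₁₀(10^(98.3/10)+10^(91.9/10)) = 99.196 dB SPL.
Then apply −20·log₁₀(26/2.3) = -21.065 dB → 78.13 dB SPL.

78.13 dB SPL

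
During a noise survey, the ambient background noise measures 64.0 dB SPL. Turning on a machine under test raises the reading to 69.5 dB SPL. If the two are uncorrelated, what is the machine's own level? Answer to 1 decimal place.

68.1 dB SPL

Background correction is a power subtraction:
L_src = 10·log₁₀(10^(69.5/10) − 10^(64.0/10)) = 10·log₁₀(6401000) = 68.1 dB SPL.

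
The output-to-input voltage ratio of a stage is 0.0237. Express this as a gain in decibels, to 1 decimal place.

Voltage is an amplitude quantity, so gain = 20·log₁₀(V_out/V_in).
20·log₁₀(0.0237) = -32.5 dB.

-32.5 dB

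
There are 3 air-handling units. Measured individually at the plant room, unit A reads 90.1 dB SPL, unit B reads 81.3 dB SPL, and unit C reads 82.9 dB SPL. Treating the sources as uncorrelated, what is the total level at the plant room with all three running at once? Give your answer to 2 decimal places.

91.31 dB SPL

Uncorrelated sources add in intensity (power), not in dB.
L_total = 10·log₁₀(10^(90.1/10) + 10^(81.3/10) + 10^(82.9/10)) = 10·log₁₀(1353000000) = 91.31 dB SPL.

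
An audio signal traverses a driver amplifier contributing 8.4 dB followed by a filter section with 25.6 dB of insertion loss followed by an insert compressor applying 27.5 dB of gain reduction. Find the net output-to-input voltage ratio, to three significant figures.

Net gain = 8.4 + (−25.6) + (−27.5) = -44.7 dB.
Voltage ratio = 10^(-44.7/20) = 0.00582.

0.00582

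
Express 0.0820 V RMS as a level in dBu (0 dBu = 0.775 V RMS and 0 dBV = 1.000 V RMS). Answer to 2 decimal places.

-19.51 dBu

dBu = 20·log₁₀(V / 0.775 V).
20·log₁₀(0.0820/0.775) = -19.51 dBu.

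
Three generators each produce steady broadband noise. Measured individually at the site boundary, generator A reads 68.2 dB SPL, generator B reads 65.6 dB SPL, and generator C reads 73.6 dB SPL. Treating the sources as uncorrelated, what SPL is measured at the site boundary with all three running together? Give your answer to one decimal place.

75.2 dB SPL

Uncorrelated sources add in intensity (power), not in dB.
L_total = 10·log₁₀(10^(68.2/10) + 10^(65.6/10) + 10^(73.6/10)) = 10·log₁₀(33150000) = 75.2 dB SPL.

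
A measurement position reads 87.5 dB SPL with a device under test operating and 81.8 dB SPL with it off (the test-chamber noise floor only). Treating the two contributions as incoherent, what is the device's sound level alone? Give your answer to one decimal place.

86.1 dB SPL

Background correction is a power subtraction:
L_src = 10·log₁₀(10^(87.5/10) − 10^(81.8/10)) = 10·log₁₀(411000000) = 86.1 dB SPL.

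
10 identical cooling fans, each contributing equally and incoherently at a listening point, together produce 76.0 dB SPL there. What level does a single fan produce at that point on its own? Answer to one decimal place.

66.0 dB SPL

10 equal incoherent sources add 10·log₁₀(10) = 10.00 dB over one source.
L_one = 76.0 − 10.00 = 66.0 dB SPL.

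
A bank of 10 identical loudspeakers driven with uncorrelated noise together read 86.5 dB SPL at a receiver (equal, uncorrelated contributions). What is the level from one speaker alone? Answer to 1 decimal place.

76.5 dB SPL

10 equal incoherent sources add 10·log₁₀(10) = 10.00 dB over one source.
L_one = 86.5 − 10.00 = 76.5 dB SPL.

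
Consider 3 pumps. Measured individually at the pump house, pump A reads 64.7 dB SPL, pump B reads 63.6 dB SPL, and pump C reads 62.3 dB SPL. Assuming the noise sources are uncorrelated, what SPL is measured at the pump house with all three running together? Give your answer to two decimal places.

68.41 dB SPL

Uncorrelated sources add in intensity (power), not in dB.
L_total = 10·log₁₀(10^(64.7/10) + 10^(63.6/10) + 10^(62.3/10)) = 10·log₁₀(6940000) = 68.41 dB SPL.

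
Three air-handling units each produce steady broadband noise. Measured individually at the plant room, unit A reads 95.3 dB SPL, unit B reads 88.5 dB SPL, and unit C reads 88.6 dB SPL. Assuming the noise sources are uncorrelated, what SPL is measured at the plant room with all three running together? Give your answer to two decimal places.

96.83 dB SPL

Incoherent sources sum as intensities:
L_total = 10·log₁₀(10^(95.3/10) + 10^(88.5/10) + 10^(88.6/10)) = 10·log₁₀(4821000000) = 96.83 dB SPL.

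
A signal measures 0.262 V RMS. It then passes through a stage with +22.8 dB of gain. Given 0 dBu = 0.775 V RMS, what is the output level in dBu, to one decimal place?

Input level: 20·log₁₀(0.262/0.775) = -9.42 dBu.
Output: -9.42 + 22.8 = +13.4 dBu.

+13.4 dBu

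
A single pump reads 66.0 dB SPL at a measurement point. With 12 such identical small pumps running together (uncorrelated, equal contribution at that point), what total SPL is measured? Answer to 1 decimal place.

76.8 dB SPL

12 equal incoherent sources raise the level by 10·log₁₀(12) = 10.79 dB.
L_total = 66.0 + 10.79 = 76.8 dB SPL.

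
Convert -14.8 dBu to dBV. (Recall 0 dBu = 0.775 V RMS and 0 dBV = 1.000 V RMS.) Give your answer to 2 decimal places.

The offset between the scales is 20·log₁₀(0.775/1.000) = −2.214 dB.
So dBV = -14.8 − 2.214 = -17.01 dBV.

-17.01 dBV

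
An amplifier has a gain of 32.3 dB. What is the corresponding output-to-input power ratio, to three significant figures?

Power ratio = 10^(dB/10).
10^(32.3/10) = 10^(3.230) = 1700.

1700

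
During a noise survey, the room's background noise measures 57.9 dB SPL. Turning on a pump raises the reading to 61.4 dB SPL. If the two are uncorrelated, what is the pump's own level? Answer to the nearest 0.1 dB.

Background correction is a power subtraction:
L_src = 10·log₁₀(10^(61.4/10) − 10^(57.9/10)) = 10·log₁₀(763800) = 58.8 dB SPL.

58.8 dB SPL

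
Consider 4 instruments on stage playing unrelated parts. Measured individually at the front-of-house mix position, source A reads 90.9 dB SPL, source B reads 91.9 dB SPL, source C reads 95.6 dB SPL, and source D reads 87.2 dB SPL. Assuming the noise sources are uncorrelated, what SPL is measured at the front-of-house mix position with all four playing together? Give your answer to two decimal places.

98.41 dB SPL

Uncorrelated sources add in intensity (power), not in dB.
L_total = 10·log₁₀(10^(90.9/10) + 10^(91.9/10) + 10^(95.6/10) + 10^(87.2/10)) = 10·log₁₀(6935000000) = 98.41 dB SPL.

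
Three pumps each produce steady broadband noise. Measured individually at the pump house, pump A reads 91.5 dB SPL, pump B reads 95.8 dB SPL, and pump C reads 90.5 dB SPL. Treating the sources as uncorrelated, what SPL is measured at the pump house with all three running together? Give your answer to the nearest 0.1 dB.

98.0 dB SPL

Uncorrelated sources add in intensity (power), not in dB.
L_total = 10·log₁₀(10^(91.5/10) + 10^(95.8/10) + 10^(90.5/10)) = 10·log₁₀(6336000000) = 98.0 dB SPL.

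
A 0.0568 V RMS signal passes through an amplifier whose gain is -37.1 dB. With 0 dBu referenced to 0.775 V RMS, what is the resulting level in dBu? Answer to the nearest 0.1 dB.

Input level: 20·log₁₀(0.0568/0.775) = -22.70 dBu.
Output: -22.70 − 37.1 = -59.8 dBu.

-59.8 dBu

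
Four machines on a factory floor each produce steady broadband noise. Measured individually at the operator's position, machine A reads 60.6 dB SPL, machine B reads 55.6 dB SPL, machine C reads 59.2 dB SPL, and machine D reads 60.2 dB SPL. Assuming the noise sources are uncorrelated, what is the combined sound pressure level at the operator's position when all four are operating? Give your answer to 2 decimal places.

65.30 dB SPL

Uncorrelated sources add in intensity (power), not in dB.
L_total = 10·log₁₀(10^(60.6/10) + 10^(55.6/10) + 10^(59.2/10) + 10^(60.2/10)) = 10·log₁₀(3390000) = 65.30 dB SPL.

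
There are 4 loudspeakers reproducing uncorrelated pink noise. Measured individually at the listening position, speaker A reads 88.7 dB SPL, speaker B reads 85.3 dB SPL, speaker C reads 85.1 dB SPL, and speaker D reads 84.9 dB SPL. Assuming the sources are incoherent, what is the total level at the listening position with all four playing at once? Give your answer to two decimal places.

92.34 dB SPL

Incoherent sources sum as intensities:
L_total = 10·log₁₀(10^(88.7/10) + 10^(85.3/10) + 10^(85.1/10) + 10^(84.9/10)) = 10·log₁₀(1713000000) = 92.34 dB SPL.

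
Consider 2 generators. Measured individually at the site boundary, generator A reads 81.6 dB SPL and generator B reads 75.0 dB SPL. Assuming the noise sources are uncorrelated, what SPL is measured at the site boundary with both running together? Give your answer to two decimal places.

Incoherent sources sum as intensities:
L_total = 10·log₁₀(10^(81.6/10) + 10^(75.0/10)) = 10·log₁₀(176200000) = 82.46 dB SPL.

82.46 dB SPL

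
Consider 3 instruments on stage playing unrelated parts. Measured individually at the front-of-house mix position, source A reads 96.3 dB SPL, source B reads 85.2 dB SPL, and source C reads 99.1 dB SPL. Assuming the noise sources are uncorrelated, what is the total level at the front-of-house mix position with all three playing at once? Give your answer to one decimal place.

101.0 dB SPL

Uncorrelated sources add in intensity (power), not in dB.
L_total = 10·log₁₀(10^(96.3/10) + 10^(85.2/10) + 10^(99.1/10)) = 10·log₁₀(12725000000) = 101.0 dB SPL.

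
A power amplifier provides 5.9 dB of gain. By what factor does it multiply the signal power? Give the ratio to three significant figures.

Power ratio = 10^(dB/10).
10^(5.9/10) = 10^(0.5900) = 3.89.

3.89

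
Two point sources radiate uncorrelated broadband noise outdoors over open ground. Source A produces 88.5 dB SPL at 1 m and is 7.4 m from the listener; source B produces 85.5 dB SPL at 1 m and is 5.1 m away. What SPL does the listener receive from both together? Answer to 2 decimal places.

At the listener: L_A = 88.5 − 20·log₁₀(7.4) = 71.115 dB; L_B = 85.5 − 20·log₁₀(5.1) = 71.349 dB.
Combined: 10·log₁₀(10^(71.115/10)+10^(71.349/10)) = 74.24 dB SPL.

74.24 dB SPL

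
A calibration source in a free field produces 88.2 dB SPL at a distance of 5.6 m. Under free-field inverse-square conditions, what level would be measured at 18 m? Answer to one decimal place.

78.1 dB SPL

For a point source in a free field, ΔL = −20·log₁₀(d₂/d₁).
ΔL = −20·log₁₀(18/5.6) = -10.14 dB, so L₂ = 88.2 + (-10.14) = 78.1 dB SPL.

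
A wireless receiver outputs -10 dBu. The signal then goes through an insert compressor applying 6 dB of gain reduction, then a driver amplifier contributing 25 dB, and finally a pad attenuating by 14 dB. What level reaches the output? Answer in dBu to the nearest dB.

Gain stages sum in dB:
-10 − 6 + 25 − 14 = -5 dBu.

-5 dBu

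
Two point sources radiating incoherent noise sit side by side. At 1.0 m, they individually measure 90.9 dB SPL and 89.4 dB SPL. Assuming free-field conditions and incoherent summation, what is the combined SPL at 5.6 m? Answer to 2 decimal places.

78.26 dB SPL

Combined at 1.0 m: 10·log₁₀(10^(90.9/10)+10^(89.4/10)) = 93.225 dB SPL.
Then apply −20·log₁₀(5.6/1.0) = -14.964 dB → 78.26 dB SPL.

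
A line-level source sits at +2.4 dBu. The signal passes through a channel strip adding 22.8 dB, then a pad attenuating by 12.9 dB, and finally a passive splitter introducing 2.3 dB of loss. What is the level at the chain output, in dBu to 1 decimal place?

+10.0 dBu

In dB, series stages simply add:
+2.4 + 22.8 − 12.9 − 2.3 = +10.0 dBu.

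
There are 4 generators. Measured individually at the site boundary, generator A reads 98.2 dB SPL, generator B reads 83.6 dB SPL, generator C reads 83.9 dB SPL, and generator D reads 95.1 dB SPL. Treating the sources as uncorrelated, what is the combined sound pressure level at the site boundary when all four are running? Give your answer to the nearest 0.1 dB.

Incoherent sources sum as intensities:
L_total = 10·log₁₀(10^(98.2/10) + 10^(83.6/10) + 10^(83.9/10) + 10^(95.1/10)) = 10·log₁₀(10317000000) = 100.1 dB SPL.

100.1 dB SPL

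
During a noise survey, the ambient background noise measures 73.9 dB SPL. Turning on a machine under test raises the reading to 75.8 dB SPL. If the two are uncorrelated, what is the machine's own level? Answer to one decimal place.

71.3 dB SPL

Background correction is a power subtraction:
L_src = 10·log₁₀(10^(75.8/10) − 10^(73.9/10)) = 10·log₁₀(13470000) = 71.3 dB SPL.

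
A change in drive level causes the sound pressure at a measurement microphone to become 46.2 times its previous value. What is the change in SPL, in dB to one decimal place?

33.3 dB

SPL change from a pressure ratio uses the 20·log₁₀ form:
20·log₁₀(46.2) = 33.3 dB.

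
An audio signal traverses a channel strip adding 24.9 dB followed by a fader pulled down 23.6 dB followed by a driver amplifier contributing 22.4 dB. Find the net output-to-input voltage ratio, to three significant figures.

15.3

Net gain = 24.9 + (−23.6) + 22.4 = 23.7 dB.
Voltage ratio = 10^(23.7/20) = 15.3.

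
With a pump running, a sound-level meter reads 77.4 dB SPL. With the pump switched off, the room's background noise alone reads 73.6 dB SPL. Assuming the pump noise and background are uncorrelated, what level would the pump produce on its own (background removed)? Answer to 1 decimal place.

75.1 dB SPL

Background correction is a power subtraction:
L_src = 10·log₁₀(10^(77.4/10) − 10^(73.6/10)) = 10·log₁₀(32050000) = 75.1 dB SPL.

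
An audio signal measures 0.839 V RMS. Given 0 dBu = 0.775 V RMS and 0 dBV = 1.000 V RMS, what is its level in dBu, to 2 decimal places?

+0.69 dBu

dBu = 20·log₁₀(V / 0.775 V).
20·log₁₀(0.839/0.775) = +0.69 dBu.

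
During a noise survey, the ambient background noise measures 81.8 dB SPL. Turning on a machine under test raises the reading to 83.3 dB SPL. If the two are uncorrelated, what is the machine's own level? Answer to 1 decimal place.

78.0 dB SPL

Subtract intensities: L_src = 10·log₁₀(10^(L_total/10) − 10^(L_bg/10)).
L_src = 10·log₁₀(10^(83.3/10) − 10^(81.8/10)) = 10·log₁₀(62440000) = 78.0 dB SPL.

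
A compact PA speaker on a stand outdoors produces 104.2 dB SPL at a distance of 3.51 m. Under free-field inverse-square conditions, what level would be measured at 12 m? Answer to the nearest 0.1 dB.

Inverse-square spreading gives ΔL = −20·log₁₀(d₂/d₁).
ΔL = −20·log₁₀(12/3.51) = -10.68 dB, so L₂ = 104.2 + (-10.68) = 93.5 dB SPL.

93.5 dB SPL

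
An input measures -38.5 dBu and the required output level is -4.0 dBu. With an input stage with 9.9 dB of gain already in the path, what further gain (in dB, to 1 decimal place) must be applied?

The required make-up gain is the shortfall in the dB sum.
G = -4.0 − (-38.5) − 9.9 = 24.6 dB.

24.6 dB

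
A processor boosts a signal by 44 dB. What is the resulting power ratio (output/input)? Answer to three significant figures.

25100

Power ratio = 10^(dB/10).
10^(44/10) = 10^(4.400) = 25100.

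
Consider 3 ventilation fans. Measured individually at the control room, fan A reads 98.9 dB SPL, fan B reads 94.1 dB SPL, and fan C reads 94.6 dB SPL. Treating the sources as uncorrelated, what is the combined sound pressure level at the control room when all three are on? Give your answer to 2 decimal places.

101.21 dB SPL

Uncorrelated sources add in intensity (power), not in dB.
L_total = 10·log₁₀(10^(98.9/10) + 10^(94.1/10) + 10^(94.6/10)) = 10·log₁₀(13217000000) = 101.21 dB SPL.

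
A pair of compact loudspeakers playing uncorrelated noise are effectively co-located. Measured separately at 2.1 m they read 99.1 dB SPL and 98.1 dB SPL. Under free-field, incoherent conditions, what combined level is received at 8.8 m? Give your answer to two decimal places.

89.19 dB SPL

Combined at 2.1 m: 10·log₁₀(10^(99.1/10)+10^(98.1/10)) = 101.639 dB SPL.
Then apply −20·log₁₀(8.8/2.1) = -12.445 dB → 89.19 dB SPL.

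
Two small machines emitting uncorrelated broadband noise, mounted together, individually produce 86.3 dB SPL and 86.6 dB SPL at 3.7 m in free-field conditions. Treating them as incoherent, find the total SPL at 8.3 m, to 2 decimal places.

82.45 dB SPL

Combined at 3.7 m: 10·log₁₀(10^(86.3/10)+10^(86.6/10)) = 89.463 dB SPL.
Then apply −20·log₁₀(8.3/3.7) = -7.018 dB → 82.45 dB SPL.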